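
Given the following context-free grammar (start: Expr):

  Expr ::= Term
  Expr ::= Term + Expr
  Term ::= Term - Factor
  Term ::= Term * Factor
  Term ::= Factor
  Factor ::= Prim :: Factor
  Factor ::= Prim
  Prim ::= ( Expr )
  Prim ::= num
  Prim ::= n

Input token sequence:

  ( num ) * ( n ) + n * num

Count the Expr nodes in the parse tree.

4

[Expr [Term [Term [Factor [Prim ( [Expr [Term [Factor [Prim num]]]] )]]] * [Factor [Prim ( [Expr [Term [Factor [Prim n]]]] )]]] + [Expr [Term [Term [Factor [Prim n]]] * [Factor [Prim num]]]]]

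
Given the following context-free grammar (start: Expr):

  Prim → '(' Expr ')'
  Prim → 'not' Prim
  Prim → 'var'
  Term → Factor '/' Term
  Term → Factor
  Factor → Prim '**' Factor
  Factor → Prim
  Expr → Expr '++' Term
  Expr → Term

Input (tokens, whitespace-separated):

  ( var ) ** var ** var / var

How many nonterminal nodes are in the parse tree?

[Expr [Term [Factor [Prim ( [Expr [Term [Factor [Prim var]]]] )] ** [Factor [Prim var] ** [Factor [Prim var]]]] / [Term [Factor [Prim var]]]]]

15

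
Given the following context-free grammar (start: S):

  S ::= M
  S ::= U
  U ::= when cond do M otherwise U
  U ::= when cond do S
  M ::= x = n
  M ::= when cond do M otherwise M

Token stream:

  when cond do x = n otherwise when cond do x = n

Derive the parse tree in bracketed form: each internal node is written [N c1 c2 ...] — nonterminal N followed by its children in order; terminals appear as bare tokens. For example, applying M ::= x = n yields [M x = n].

S
U
when cond do M otherwise U
when cond do x = n otherwise U
when cond do x = n otherwise when cond do S
when cond do x = n otherwise when cond do M
when cond do x = n otherwise when cond do x = n

[S [U when cond do [M x = n] otherwise [U when cond do [S [M x = n]]]]]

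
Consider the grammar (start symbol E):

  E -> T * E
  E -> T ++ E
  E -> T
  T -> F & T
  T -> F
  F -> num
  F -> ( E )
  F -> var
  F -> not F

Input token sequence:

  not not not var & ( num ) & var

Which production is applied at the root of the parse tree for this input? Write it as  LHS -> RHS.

E -> T

[E [T [F not [F not [F not [F var]]]] & [T [F ( [E [T [F num]]] )] & [T [F var]]]]]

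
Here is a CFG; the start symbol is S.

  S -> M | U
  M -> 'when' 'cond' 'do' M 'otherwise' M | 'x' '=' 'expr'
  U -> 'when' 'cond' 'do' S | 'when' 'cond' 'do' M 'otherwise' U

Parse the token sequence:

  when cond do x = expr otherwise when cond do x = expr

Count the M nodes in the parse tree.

2

[S [U when cond do [M x = expr] otherwise [U when cond do [S [M x = expr]]]]]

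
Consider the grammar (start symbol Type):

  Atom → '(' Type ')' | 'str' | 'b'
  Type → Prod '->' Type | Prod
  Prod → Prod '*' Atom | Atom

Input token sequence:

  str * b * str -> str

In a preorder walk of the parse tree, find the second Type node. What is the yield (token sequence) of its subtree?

str

[Type [Prod [Prod [Prod [Atom str]] * [Atom b]] * [Atom str]] -> [Type [Prod [Atom str]]]]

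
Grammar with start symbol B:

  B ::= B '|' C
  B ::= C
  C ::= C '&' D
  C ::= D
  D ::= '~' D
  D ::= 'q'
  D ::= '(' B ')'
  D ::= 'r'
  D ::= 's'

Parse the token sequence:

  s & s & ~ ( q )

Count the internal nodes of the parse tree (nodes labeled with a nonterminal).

11

[B [C [C [C [D s]] & [D s]] & [D ~ [D ( [B [C [D q]]] )]]]]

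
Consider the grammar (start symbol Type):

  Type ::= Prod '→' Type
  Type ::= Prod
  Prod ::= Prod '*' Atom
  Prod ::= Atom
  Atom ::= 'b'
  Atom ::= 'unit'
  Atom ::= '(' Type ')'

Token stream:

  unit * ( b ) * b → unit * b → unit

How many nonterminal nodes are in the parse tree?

18

[Type [Prod [Prod [Prod [Atom unit]] * [Atom ( [Type [Prod [Atom b]]] )]] * [Atom b]] → [Type [Prod [Prod [Atom unit]] * [Atom b]] → [Type [Prod [Atom unit]]]]]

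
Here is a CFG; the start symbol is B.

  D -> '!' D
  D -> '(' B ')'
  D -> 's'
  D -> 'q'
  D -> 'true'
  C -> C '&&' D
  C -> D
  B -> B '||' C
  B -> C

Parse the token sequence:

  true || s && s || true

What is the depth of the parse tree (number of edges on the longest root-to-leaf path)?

[B [B [B [C [D true]]] || [C [C [D s]] && [D s]]] || [C [D true]]]

5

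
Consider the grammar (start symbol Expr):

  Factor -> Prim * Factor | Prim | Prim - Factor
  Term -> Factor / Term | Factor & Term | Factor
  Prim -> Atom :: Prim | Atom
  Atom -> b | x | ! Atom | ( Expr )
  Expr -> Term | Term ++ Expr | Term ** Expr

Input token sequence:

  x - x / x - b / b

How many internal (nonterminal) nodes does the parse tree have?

[Expr [Term [Factor [Prim [Atom x]] - [Factor [Prim [Atom x]]]] / [Term [Factor [Prim [Atom x]] - [Factor [Prim [Atom b]]]] / [Term [Factor [Prim [Atom b]]]]]]]

19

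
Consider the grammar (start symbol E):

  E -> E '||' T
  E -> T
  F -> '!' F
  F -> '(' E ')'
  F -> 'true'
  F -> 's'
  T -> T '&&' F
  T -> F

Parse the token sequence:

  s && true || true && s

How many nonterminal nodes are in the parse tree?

[E [E [T [T [F s]] && [F true]]] || [T [T [F true]] && [F s]]]

10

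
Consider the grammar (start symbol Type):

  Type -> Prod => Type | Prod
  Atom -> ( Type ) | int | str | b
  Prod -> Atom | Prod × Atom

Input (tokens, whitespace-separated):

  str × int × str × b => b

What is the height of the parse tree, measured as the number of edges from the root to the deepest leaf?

6

[Type [Prod [Prod [Prod [Prod [Atom str]] × [Atom int]] × [Atom str]] × [Atom b]] => [Type [Prod [Atom b]]]]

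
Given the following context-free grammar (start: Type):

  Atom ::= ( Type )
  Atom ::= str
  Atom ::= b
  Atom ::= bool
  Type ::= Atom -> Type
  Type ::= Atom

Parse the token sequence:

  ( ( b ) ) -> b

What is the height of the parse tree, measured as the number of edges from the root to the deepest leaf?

6

[Type [Atom ( [Type [Atom ( [Type [Atom b]] )]] )] -> [Type [Atom b]]]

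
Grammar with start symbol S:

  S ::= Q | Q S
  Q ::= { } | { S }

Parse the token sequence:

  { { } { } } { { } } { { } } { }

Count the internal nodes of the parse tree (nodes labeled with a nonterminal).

16

[S [Q { [S [Q { }] [S [Q { }]]] }] [S [Q { [S [Q { }]] }] [S [Q { [S [Q { }]] }] [S [Q { }]]]]]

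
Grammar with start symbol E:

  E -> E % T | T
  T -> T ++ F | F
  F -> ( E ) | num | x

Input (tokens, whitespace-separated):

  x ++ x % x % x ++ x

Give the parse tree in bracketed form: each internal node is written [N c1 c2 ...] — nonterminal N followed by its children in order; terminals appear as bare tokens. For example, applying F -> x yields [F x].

[E [E [E [T [T [F x]] ++ [F x]]] % [T [F x]]] % [T [T [F x]] ++ [F x]]]

E
E % T
E % T % T
T % T % T
T ++ F % T % T
F ++ F % T % T
x ++ F % T % T
x ++ x % T % T
x ++ x % F % T
x ++ x % x % T
x ++ x % x % T ++ F
x ++ x % x % F ++ F
x ++ x % x % x ++ F
x ++ x % x % x ++ x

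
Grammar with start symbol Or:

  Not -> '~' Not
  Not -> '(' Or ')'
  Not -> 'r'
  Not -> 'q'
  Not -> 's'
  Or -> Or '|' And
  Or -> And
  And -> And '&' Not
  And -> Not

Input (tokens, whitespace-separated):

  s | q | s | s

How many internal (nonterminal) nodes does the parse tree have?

[Or [Or [Or [Or [And [Not s]]] | [And [Not q]]] | [And [Not s]]] | [And [Not s]]]

12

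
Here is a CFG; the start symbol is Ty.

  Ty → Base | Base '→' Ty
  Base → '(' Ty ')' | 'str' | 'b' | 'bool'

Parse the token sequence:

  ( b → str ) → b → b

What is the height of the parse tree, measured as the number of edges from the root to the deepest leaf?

[Ty [Base ( [Ty [Base b] → [Ty [Base str]]] )] → [Ty [Base b] → [Ty [Base b]]]]

5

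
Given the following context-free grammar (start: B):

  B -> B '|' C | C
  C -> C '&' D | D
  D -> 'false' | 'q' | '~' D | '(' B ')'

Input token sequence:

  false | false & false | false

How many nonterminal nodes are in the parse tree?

11

[B [B [B [C [D false]]] | [C [C [D false]] & [D false]]] | [C [D false]]]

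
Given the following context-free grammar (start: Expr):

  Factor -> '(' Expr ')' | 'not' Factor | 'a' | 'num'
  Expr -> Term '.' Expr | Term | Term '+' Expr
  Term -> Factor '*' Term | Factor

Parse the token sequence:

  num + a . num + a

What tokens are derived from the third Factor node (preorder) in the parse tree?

[Expr [Term [Factor num]] + [Expr [Term [Factor a]] . [Expr [Term [Factor num]] + [Expr [Term [Factor a]]]]]]

num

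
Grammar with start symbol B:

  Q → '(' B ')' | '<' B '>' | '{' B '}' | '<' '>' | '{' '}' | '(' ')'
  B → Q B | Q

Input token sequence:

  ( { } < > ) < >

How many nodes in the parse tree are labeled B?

4

[B [Q ( [B [Q { }] [B [Q < >]]] )] [B [Q < >]]]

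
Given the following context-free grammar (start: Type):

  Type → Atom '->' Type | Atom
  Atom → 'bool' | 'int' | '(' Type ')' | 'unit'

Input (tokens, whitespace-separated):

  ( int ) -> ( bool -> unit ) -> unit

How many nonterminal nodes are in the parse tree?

12

[Type [Atom ( [Type [Atom int]] )] -> [Type [Atom ( [Type [Atom bool] -> [Type [Atom unit]]] )] -> [Type [Atom unit]]]]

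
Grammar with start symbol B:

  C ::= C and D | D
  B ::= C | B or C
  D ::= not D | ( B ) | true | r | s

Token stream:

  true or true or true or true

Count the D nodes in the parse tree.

[B [B [B [B [C [D true]]] or [C [D true]]] or [C [D true]]] or [C [D true]]]

4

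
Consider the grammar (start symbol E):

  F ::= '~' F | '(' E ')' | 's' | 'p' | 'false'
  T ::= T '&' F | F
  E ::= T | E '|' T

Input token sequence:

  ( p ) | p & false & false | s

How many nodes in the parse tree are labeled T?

6

[E [E [E [T [F ( [E [T [F p]]] )]]] | [T [T [T [F p]] & [F false]] & [F false]]] | [T [F s]]]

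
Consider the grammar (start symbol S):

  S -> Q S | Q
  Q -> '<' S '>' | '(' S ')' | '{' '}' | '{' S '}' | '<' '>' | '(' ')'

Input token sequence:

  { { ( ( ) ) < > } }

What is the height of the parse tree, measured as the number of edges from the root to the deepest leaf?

[S [Q { [S [Q { [S [Q ( [S [Q ( )]] )] [S [Q < >]]] }]] }]]

8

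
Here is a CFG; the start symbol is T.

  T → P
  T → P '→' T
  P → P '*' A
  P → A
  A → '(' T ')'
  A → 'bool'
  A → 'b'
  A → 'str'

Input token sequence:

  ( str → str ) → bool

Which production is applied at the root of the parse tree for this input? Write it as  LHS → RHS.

[T [P [A ( [T [P [A str]] → [T [P [A str]]]] )]] → [T [P [A bool]]]]

T → P '→' T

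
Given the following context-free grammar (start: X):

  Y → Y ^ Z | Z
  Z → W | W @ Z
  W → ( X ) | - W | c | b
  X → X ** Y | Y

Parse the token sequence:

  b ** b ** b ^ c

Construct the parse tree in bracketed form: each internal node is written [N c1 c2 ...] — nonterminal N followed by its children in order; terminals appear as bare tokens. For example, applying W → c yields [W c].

[X [X [X [Y [Z [W b]]]] ** [Y [Z [W b]]]] ** [Y [Y [Z [W b]]] ^ [Z [W c]]]]

X
X ** Y
X ** Y ** Y
Y ** Y ** Y
Z ** Y ** Y
W ** Y ** Y
b ** Y ** Y
b ** Z ** Y
b ** W ** Y
b ** b ** Y
b ** b ** Y ^ Z
b ** b ** Z ^ Z
b ** b ** W ^ Z
b ** b ** b ^ Z
b ** b ** b ^ W
b ** b ** b ^ c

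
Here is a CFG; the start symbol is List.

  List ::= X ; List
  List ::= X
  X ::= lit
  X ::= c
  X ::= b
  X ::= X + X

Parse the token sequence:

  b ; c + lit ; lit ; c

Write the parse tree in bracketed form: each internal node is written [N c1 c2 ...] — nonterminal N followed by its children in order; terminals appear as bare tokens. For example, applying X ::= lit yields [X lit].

List
X ; List
b ; List
b ; X ; List
b ; X + X ; List
b ; c + X ; List
b ; c + lit ; List
b ; c + lit ; X ; List
b ; c + lit ; lit ; List
b ; c + lit ; lit ; X
b ; c + lit ; lit ; c

[List [X b] ; [List [X [X c] + [X lit]] ; [List [X lit] ; [List [X c]]]]]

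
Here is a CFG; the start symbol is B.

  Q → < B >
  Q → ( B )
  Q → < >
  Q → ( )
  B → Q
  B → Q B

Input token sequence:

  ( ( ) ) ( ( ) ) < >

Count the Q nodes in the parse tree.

5

[B [Q ( [B [Q ( )]] )] [B [Q ( [B [Q ( )]] )] [B [Q < >]]]]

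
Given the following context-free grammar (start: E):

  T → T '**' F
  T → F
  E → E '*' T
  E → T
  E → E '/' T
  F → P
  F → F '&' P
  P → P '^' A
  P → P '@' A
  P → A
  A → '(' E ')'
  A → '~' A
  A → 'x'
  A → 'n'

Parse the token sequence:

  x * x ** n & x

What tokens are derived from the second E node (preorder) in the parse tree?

[E [E [T [F [P [A x]]]]] * [T [T [F [P [A x]]]] ** [F [F [P [A n]]] & [P [A x]]]]]

x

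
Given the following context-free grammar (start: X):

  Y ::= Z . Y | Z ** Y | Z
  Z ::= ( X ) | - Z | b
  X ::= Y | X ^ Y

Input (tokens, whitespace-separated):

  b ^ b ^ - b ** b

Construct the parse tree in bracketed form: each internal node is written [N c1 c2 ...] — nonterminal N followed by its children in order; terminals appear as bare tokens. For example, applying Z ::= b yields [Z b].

X
X ^ Y
X ^ Y ^ Y
Y ^ Y ^ Y
Z ^ Y ^ Y
b ^ Y ^ Y
b ^ Z ^ Y
b ^ b ^ Y
b ^ b ^ Z ** Y
b ^ b ^ - Z ** Y
b ^ b ^ - b ** Y
b ^ b ^ - b ** Z
b ^ b ^ - b ** b

[X [X [X [Y [Z b]]] ^ [Y [Z b]]] ^ [Y [Z - [Z b]] ** [Y [Z b]]]]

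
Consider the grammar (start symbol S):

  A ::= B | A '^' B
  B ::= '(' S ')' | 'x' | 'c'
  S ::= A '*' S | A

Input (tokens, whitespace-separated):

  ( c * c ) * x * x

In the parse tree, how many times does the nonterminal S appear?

5

[S [A [B ( [S [A [B c]] * [S [A [B c]]]] )]] * [S [A [B x]] * [S [A [B x]]]]]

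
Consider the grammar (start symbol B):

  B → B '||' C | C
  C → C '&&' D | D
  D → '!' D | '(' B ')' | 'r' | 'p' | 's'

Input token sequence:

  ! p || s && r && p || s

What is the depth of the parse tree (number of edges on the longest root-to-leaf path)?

6

[B [B [B [C [D ! [D p]]]] || [C [C [C [D s]] && [D r]] && [D p]]] || [C [D s]]]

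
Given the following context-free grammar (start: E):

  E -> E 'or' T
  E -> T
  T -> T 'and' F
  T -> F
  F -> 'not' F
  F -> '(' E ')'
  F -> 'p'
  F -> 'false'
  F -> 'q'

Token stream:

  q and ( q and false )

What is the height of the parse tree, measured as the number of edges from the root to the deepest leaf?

[E [T [T [F q]] and [F ( [E [T [T [F q]] and [F false]]] )]]]

7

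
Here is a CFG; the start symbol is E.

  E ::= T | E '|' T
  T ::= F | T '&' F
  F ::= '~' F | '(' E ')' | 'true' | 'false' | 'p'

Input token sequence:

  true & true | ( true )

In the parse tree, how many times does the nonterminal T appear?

4

[E [E [T [T [F true]] & [F true]]] | [T [F ( [E [T [F true]]] )]]]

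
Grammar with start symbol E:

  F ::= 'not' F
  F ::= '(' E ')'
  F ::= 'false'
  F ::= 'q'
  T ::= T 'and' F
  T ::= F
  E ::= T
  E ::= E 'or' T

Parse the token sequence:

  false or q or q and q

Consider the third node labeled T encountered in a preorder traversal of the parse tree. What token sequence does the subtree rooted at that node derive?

[E [E [E [T [F false]]] or [T [F q]]] or [T [T [F q]] and [F q]]]

q and q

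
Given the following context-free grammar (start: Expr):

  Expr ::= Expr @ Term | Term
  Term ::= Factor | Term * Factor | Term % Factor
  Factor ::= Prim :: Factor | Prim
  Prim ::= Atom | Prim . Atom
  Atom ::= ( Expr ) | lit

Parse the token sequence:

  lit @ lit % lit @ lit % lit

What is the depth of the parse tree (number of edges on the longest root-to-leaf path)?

[Expr [Expr [Expr [Term [Factor [Prim [Atom lit]]]]] @ [Term [Term [Factor [Prim [Atom lit]]]] % [Factor [Prim [Atom lit]]]]] @ [Term [Term [Factor [Prim [Atom lit]]]] % [Factor [Prim [Atom lit]]]]]

7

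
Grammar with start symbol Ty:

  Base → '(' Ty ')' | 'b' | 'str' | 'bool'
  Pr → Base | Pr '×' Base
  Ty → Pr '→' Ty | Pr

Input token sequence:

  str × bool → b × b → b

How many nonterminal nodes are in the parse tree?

[Ty [Pr [Pr [Base str]] × [Base bool]] → [Ty [Pr [Pr [Base b]] × [Base b]] → [Ty [Pr [Base b]]]]]

13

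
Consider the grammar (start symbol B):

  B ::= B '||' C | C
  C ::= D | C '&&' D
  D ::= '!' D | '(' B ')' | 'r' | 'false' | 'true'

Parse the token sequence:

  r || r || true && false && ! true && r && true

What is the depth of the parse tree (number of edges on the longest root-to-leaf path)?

[B [B [B [C [D r]]] || [C [D r]]] || [C [C [C [C [C [D true]] && [D false]] && [D ! [D true]]] && [D r]] && [D true]]]

7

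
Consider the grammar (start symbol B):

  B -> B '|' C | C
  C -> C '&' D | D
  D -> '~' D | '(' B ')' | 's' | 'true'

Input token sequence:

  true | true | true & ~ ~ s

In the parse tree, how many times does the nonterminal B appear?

3

[B [B [B [C [D true]]] | [C [D true]]] | [C [C [D true]] & [D ~ [D ~ [D s]]]]]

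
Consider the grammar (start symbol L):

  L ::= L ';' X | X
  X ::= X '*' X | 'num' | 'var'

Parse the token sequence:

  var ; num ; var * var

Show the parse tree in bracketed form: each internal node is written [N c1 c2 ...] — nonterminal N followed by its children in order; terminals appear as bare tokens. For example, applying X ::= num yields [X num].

L
L ; X
L ; X ; X
X ; X ; X
var ; X ; X
var ; num ; X
var ; num ; X * X
var ; num ; var * X
var ; num ; var * var

[L [L [L [X var]] ; [X num]] ; [X [X var] * [X var]]]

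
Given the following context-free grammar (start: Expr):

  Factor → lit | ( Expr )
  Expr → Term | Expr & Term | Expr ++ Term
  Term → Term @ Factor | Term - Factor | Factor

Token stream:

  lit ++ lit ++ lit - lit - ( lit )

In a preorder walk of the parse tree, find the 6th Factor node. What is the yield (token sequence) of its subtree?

[Expr [Expr [Expr [Term [Factor lit]]] ++ [Term [Factor lit]]] ++ [Term [Term [Term [Factor lit]] - [Factor lit]] - [Factor ( [Expr [Term [Factor lit]]] )]]]

lit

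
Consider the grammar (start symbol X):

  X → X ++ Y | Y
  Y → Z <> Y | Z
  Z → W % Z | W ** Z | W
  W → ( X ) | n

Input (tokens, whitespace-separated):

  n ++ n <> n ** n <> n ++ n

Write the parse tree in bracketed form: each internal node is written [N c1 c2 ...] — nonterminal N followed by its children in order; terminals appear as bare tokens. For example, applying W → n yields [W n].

[X [X [X [Y [Z [W n]]]] ++ [Y [Z [W n]] <> [Y [Z [W n] ** [Z [W n]]] <> [Y [Z [W n]]]]]] ++ [Y [Z [W n]]]]

X
X ++ Y
X ++ Y ++ Y
Y ++ Y ++ Y
Z ++ Y ++ Y
W ++ Y ++ Y
n ++ Y ++ Y
n ++ Z <> Y ++ Y
n ++ W <> Y ++ Y
n ++ n <> Y ++ Y
n ++ n <> Z <> Y ++ Y
n ++ n <> W ** Z <> Y ++ Y
n ++ n <> n ** Z <> Y ++ Y
n ++ n <> n ** W <> Y ++ Y
n ++ n <> n ** n <> Y ++ Y
n ++ n <> n ** n <> Z ++ Y
n ++ n <> n ** n <> W ++ Y
n ++ n <> n ** n <> n ++ Y
n ++ n <> n ** n <> n ++ Z
n ++ n <> n ** n <> n ++ W
n ++ n <> n ** n <> n ++ n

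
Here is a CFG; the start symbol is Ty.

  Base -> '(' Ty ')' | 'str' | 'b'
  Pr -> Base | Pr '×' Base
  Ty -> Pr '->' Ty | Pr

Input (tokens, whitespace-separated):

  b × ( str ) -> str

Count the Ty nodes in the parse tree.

3

[Ty [Pr [Pr [Base b]] × [Base ( [Ty [Pr [Base str]]] )]] -> [Ty [Pr [Base str]]]]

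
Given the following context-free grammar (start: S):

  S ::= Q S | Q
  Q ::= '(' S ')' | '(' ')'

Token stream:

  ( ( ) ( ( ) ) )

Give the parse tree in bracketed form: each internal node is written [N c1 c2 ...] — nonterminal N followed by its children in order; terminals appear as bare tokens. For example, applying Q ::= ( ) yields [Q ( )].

[S [Q ( [S [Q ( )] [S [Q ( [S [Q ( )]] )]]] )]]

S
Q
( S )
( Q S )
( ( ) S )
( ( ) Q )
( ( ) ( S ) )
( ( ) ( Q ) )
( ( ) ( ( ) ) )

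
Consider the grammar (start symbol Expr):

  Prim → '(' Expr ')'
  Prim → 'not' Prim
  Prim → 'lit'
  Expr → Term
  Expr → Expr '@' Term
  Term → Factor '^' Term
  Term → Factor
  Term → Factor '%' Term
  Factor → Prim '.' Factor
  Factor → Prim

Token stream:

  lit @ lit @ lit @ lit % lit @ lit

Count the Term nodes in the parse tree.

6

[Expr [Expr [Expr [Expr [Expr [Term [Factor [Prim lit]]]] @ [Term [Factor [Prim lit]]]] @ [Term [Factor [Prim lit]]]] @ [Term [Factor [Prim lit]] % [Term [Factor [Prim lit]]]]] @ [Term [Factor [Prim lit]]]]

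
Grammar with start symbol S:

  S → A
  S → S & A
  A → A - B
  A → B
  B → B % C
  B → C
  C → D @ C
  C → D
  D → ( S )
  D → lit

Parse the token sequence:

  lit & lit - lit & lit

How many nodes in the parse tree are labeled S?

[S [S [S [A [B [C [D lit]]]]] & [A [A [B [C [D lit]]]] - [B [C [D lit]]]]] & [A [B [C [D lit]]]]]

3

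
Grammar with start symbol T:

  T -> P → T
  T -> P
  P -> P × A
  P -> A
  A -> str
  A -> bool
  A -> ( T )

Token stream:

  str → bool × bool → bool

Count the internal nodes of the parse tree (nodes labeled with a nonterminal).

[T [P [A str]] → [T [P [P [A bool]] × [A bool]] → [T [P [A bool]]]]]

11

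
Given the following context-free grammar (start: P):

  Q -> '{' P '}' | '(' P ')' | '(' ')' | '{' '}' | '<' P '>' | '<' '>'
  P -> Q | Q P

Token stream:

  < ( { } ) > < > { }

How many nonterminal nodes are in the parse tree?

10

[P [Q < [P [Q ( [P [Q { }]] )]] >] [P [Q < >] [P [Q { }]]]]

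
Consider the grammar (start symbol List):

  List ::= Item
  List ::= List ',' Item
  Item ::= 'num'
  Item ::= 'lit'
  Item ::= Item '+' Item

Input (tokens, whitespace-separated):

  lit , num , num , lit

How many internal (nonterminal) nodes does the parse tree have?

8

[List [List [List [List [Item lit]] , [Item num]] , [Item num]] , [Item lit]]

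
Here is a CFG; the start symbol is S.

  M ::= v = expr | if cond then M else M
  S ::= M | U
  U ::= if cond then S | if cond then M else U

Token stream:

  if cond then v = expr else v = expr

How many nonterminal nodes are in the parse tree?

4

[S [M if cond then [M v = expr] else [M v = expr]]]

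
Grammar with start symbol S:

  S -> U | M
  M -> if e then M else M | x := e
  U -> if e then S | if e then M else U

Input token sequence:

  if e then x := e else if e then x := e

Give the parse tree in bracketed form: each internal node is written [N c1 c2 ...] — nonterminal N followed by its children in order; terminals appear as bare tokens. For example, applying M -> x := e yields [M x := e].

[S [U if e then [M x := e] else [U if e then [S [M x := e]]]]]

S
U
if e then M else U
if e then x := e else U
if e then x := e else if e then S
if e then x := e else if e then M
if e then x := e else if e then x := e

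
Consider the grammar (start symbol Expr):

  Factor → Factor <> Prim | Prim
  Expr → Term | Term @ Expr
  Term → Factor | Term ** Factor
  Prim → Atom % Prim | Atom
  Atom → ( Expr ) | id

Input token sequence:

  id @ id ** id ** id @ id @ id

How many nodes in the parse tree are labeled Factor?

[Expr [Term [Factor [Prim [Atom id]]]] @ [Expr [Term [Term [Term [Factor [Prim [Atom id]]]] ** [Factor [Prim [Atom id]]]] ** [Factor [Prim [Atom id]]]] @ [Expr [Term [Factor [Prim [Atom id]]]] @ [Expr [Term [Factor [Prim [Atom id]]]]]]]]

6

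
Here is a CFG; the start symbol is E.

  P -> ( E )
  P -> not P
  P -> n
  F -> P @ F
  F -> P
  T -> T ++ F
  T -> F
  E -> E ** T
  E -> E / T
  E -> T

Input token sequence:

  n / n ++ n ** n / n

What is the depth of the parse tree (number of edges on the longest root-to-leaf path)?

[E [E [E [E [T [F [P n]]]] / [T [T [F [P n]]] ++ [F [P n]]]] ** [T [F [P n]]]] / [T [F [P n]]]]

7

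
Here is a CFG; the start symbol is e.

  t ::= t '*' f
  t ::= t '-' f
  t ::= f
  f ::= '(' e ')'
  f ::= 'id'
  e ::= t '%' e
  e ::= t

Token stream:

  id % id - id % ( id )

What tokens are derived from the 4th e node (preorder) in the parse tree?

id

[e [t [f id]] % [e [t [t [f id]] - [f id]] % [e [t [f ( [e [t [f id]]] )]]]]]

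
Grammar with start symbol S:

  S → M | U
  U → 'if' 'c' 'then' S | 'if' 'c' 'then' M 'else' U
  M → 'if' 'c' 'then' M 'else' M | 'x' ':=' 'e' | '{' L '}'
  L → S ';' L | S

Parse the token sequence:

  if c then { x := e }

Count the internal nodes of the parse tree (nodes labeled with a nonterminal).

7

[S [U if c then [S [M { [L [S [M x := e]]] }]]]]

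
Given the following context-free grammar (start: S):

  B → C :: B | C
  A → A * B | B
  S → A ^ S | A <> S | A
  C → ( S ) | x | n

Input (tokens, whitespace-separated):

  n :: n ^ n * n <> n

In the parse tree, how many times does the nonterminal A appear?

4

[S [A [B [C n] :: [B [C n]]]] ^ [S [A [A [B [C n]]] * [B [C n]]] <> [S [A [B [C n]]]]]]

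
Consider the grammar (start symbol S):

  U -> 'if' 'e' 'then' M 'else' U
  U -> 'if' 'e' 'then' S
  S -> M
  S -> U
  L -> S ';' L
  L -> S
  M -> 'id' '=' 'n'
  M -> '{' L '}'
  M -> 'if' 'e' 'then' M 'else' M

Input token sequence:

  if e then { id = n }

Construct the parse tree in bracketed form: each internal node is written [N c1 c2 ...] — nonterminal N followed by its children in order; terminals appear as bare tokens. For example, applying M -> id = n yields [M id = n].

S
U
if e then S
if e then M
if e then { L }
if e then { S }
if e then { M }
if e then { id = n }

[S [U if e then [S [M { [L [S [M id = n]]] }]]]]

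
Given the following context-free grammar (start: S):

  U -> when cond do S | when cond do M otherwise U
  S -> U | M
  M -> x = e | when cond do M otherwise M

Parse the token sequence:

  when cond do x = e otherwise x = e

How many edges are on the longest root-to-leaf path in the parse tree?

[S [M when cond do [M x = e] otherwise [M x = e]]]

3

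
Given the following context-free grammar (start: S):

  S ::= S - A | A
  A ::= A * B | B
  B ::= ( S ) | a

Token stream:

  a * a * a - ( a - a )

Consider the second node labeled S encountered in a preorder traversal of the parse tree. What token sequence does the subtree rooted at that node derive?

[S [S [A [A [A [B a]] * [B a]] * [B a]]] - [A [B ( [S [S [A [B a]]] - [A [B a]]] )]]]

a * a * a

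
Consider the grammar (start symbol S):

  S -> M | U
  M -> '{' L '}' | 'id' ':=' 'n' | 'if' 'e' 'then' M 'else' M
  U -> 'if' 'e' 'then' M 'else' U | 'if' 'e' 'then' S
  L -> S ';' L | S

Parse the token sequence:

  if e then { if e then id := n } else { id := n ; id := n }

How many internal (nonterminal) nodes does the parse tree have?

[S [M if e then [M { [L [S [U if e then [S [M id := n]]]]] }] else [M { [L [S [M id := n]] ; [L [S [M id := n]]]] }]]]

15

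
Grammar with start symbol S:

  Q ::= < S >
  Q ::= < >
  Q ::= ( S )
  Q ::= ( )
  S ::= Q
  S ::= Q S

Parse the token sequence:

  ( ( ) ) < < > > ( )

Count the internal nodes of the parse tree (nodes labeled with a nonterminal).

[S [Q ( [S [Q ( )]] )] [S [Q < [S [Q < >]] >] [S [Q ( )]]]]

10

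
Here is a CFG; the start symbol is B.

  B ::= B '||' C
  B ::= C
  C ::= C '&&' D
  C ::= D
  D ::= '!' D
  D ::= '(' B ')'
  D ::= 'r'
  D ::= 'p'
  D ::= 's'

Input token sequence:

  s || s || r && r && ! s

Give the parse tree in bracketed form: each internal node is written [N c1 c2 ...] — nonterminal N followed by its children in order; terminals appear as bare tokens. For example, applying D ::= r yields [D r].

[B [B [B [C [D s]]] || [C [D s]]] || [C [C [C [D r]] && [D r]] && [D ! [D s]]]]

B
B || C
B || C || C
C || C || C
D || C || C
s || C || C
s || D || C
s || s || C
s || s || C && D
s || s || C && D && D
s || s || D && D && D
s || s || r && D && D
s || s || r && r && D
s || s || r && r && ! D
s || s || r && r && ! s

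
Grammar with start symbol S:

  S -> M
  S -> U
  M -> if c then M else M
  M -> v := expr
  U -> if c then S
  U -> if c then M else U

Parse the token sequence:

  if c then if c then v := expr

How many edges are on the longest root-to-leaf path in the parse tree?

[S [U if c then [S [U if c then [S [M v := expr]]]]]]

6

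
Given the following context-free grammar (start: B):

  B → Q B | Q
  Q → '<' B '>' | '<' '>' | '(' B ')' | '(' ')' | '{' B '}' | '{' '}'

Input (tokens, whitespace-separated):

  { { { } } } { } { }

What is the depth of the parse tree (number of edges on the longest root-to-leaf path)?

[B [Q { [B [Q { [B [Q { }]] }]] }] [B [Q { }] [B [Q { }]]]]

6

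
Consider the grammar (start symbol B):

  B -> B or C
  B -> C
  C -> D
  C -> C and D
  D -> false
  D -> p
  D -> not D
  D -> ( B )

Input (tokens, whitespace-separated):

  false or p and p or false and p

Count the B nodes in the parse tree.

[B [B [B [C [D false]]] or [C [C [D p]] and [D p]]] or [C [C [D false]] and [D p]]]

3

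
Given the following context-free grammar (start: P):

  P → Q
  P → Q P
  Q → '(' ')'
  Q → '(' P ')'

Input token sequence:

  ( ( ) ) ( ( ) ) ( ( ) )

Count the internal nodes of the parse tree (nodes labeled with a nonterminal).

[P [Q ( [P [Q ( )]] )] [P [Q ( [P [Q ( )]] )] [P [Q ( [P [Q ( )]] )]]]]

12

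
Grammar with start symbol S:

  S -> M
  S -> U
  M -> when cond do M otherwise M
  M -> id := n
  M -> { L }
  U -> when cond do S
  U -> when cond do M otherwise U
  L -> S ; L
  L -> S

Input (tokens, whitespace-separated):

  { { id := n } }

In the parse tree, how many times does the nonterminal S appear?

3

[S [M { [L [S [M { [L [S [M id := n]]] }]]] }]]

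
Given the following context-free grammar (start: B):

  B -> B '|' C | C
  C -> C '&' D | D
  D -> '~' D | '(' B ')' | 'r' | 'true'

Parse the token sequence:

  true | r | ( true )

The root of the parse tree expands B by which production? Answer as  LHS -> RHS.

[B [B [B [C [D true]]] | [C [D r]]] | [C [D ( [B [C [D true]]] )]]]

B -> B '|' C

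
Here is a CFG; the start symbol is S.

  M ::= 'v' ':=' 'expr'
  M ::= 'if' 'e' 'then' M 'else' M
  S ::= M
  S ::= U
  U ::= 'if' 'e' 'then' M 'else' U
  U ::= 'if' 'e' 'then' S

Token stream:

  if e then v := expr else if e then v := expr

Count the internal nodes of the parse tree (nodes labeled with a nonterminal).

6

[S [U if e then [M v := expr] else [U if e then [S [M v := expr]]]]]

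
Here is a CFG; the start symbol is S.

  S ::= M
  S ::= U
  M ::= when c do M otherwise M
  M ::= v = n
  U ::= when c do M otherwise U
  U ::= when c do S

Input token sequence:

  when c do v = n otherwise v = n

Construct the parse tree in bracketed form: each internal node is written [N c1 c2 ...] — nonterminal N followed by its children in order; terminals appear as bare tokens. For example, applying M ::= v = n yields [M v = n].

[S [M when c do [M v = n] otherwise [M v = n]]]

S
M
when c do M otherwise M
when c do v = n otherwise M
when c do v = n otherwise v = n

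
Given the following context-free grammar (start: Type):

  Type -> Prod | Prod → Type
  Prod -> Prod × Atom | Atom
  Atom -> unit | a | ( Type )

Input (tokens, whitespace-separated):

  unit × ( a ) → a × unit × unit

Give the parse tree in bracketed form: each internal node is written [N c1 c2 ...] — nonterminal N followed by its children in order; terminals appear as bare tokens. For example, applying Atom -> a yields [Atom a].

[Type [Prod [Prod [Atom unit]] × [Atom ( [Type [Prod [Atom a]]] )]] → [Type [Prod [Prod [Prod [Atom a]] × [Atom unit]] × [Atom unit]]]]

Type
Prod → Type
Prod × Atom → Type
Atom × Atom → Type
unit × Atom → Type
unit × ( Type ) → Type
unit × ( Prod ) → Type
unit × ( Atom ) → Type
unit × ( a ) → Type
unit × ( a ) → Prod
unit × ( a ) → Prod × Atom
unit × ( a ) → Prod × Atom × Atom
unit × ( a ) → Atom × Atom × Atom
unit × ( a ) → a × Atom × Atom
unit × ( a ) → a × unit × Atom
unit × ( a ) → a × unit × unit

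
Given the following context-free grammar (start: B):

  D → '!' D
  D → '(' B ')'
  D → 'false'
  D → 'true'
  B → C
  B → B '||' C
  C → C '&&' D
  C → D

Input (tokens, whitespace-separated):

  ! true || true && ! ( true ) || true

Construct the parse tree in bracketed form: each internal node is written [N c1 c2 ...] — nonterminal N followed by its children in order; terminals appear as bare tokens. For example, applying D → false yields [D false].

[B [B [B [C [D ! [D true]]]] || [C [C [D true]] && [D ! [D ( [B [C [D true]]] )]]]] || [C [D true]]]

B
B || C
B || C || C
C || C || C
D || C || C
! D || C || C
! true || C || C
! true || C && D || C
! true || D && D || C
! true || true && D || C
! true || true && ! D || C
! true || true && ! ( B ) || C
! true || true && ! ( C ) || C
! true || true && ! ( D ) || C
! true || true && ! ( true ) || C
! true || true && ! ( true ) || D
! true || true && ! ( true ) || true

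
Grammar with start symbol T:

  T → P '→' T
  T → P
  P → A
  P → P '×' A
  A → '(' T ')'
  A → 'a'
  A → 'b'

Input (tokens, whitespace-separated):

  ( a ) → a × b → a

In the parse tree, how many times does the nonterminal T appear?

[T [P [A ( [T [P [A a]]] )]] → [T [P [P [A a]] × [A b]] → [T [P [A a]]]]]

4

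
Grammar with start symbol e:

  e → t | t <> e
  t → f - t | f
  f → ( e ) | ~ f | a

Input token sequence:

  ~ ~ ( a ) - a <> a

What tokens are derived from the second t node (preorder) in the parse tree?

a

[e [t [f ~ [f ~ [f ( [e [t [f a]]] )]]] - [t [f a]]] <> [e [t [f a]]]]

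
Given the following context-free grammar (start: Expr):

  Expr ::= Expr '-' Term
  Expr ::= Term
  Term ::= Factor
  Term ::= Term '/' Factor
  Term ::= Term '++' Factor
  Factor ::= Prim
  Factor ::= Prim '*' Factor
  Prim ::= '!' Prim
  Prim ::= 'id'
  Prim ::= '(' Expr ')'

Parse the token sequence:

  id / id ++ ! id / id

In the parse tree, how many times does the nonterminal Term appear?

[Expr [Term [Term [Term [Term [Factor [Prim id]]] / [Factor [Prim id]]] ++ [Factor [Prim ! [Prim id]]]] / [Factor [Prim id]]]]

4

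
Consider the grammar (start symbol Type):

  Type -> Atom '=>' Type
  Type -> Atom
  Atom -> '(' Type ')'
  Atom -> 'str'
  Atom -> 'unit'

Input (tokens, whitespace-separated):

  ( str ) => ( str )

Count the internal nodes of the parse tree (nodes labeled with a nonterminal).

[Type [Atom ( [Type [Atom str]] )] => [Type [Atom ( [Type [Atom str]] )]]]

8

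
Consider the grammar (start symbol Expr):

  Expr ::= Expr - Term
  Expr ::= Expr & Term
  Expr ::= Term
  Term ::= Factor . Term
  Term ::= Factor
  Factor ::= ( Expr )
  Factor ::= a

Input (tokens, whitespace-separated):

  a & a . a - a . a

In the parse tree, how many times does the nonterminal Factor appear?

[Expr [Expr [Expr [Term [Factor a]]] & [Term [Factor a] . [Term [Factor a]]]] - [Term [Factor a] . [Term [Factor a]]]]

5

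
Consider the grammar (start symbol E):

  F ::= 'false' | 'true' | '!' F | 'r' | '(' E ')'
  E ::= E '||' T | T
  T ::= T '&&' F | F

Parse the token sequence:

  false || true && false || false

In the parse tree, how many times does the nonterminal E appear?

3

[E [E [E [T [F false]]] || [T [T [F true]] && [F false]]] || [T [F false]]]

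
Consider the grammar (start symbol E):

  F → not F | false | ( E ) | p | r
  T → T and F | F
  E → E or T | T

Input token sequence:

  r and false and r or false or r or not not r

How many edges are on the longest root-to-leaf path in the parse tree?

[E [E [E [E [T [T [T [F r]] and [F false]] and [F r]]] or [T [F false]]] or [T [F r]]] or [T [F not [F not [F r]]]]]

8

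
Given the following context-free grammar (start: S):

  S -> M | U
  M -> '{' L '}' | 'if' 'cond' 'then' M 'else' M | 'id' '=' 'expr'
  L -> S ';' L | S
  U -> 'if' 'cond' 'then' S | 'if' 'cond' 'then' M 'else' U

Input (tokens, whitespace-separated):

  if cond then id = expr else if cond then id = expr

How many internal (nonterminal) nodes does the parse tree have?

[S [U if cond then [M id = expr] else [U if cond then [S [M id = expr]]]]]

6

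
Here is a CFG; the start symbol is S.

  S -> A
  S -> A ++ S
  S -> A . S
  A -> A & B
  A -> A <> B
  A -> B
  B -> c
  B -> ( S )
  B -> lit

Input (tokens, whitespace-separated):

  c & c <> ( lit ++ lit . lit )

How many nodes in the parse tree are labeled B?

[S [A [A [A [B c]] & [B c]] <> [B ( [S [A [B lit]] ++ [S [A [B lit]] . [S [A [B lit]]]]] )]]]

6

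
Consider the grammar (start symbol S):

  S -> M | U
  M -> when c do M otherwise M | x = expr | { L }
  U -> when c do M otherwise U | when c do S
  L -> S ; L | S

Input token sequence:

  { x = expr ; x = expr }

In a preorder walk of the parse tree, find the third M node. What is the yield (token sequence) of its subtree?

[S [M { [L [S [M x = expr]] ; [L [S [M x = expr]]]] }]]

x = expr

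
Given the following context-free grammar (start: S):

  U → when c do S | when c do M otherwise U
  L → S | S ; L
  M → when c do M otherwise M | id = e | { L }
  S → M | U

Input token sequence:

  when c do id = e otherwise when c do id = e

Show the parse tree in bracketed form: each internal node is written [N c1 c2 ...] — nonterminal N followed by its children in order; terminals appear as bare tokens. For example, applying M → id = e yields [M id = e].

S
U
when c do M otherwise U
when c do id = e otherwise U
when c do id = e otherwise when c do S
when c do id = e otherwise when c do M
when c do id = e otherwise when c do id = e

[S [U when c do [M id = e] otherwise [U when c do [S [M id = e]]]]]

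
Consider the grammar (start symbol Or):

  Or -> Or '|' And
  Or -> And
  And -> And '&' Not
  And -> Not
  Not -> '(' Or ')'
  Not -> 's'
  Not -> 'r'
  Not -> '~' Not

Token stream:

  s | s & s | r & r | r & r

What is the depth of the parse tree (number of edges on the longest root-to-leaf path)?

[Or [Or [Or [Or [And [Not s]]] | [And [And [Not s]] & [Not s]]] | [And [And [Not r]] & [Not r]]] | [And [And [Not r]] & [Not r]]]

6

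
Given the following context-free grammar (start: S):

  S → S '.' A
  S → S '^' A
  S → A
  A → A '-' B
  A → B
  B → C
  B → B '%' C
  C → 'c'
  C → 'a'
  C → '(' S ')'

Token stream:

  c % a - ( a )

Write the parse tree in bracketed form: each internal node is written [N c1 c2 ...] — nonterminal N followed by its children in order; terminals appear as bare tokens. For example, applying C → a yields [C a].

S
A
A - B
B - B
B % C - B
C % C - B
c % C - B
c % a - B
c % a - C
c % a - ( S )
c % a - ( A )
c % a - ( B )
c % a - ( C )
c % a - ( a )

[S [A [A [B [B [C c]] % [C a]]] - [B [C ( [S [A [B [C a]]]] )]]]]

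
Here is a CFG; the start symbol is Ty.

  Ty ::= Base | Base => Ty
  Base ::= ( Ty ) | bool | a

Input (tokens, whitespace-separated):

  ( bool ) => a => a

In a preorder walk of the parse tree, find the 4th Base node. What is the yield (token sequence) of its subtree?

a

[Ty [Base ( [Ty [Base bool]] )] => [Ty [Base a] => [Ty [Base a]]]]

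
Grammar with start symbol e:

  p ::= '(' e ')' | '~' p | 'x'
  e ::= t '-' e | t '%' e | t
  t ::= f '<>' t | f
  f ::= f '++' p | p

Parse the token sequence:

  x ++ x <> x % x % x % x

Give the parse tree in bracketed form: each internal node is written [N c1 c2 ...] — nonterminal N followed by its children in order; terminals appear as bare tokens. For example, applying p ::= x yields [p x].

[e [t [f [f [p x]] ++ [p x]] <> [t [f [p x]]]] % [e [t [f [p x]]] % [e [t [f [p x]]] % [e [t [f [p x]]]]]]]

e
t % e
f <> t % e
f ++ p <> t % e
p ++ p <> t % e
x ++ p <> t % e
x ++ x <> t % e
x ++ x <> f % e
x ++ x <> p % e
x ++ x <> x % e
x ++ x <> x % t % e
x ++ x <> x % f % e
x ++ x <> x % p % e
x ++ x <> x % x % e
x ++ x <> x % x % t % e
x ++ x <> x % x % f % e
x ++ x <> x % x % p % e
x ++ x <> x % x % x % e
x ++ x <> x % x % x % t
x ++ x <> x % x % x % f
x ++ x <> x % x % x % p
x ++ x <> x % x % x % x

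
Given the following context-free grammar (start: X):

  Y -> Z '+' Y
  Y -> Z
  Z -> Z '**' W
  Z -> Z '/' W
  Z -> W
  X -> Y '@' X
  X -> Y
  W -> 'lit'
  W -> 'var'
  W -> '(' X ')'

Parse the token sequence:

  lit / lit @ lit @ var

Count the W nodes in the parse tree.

4

[X [Y [Z [Z [W lit]] / [W lit]]] @ [X [Y [Z [W lit]]] @ [X [Y [Z [W var]]]]]]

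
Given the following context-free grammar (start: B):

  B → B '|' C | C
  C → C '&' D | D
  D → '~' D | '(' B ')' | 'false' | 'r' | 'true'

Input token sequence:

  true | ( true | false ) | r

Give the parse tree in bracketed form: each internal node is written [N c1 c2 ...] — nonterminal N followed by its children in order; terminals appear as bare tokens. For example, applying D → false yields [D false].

B
B | C
B | C | C
C | C | C
D | C | C
true | C | C
true | D | C
true | ( B ) | C
true | ( B | C ) | C
true | ( C | C ) | C
true | ( D | C ) | C
true | ( true | C ) | C
true | ( true | D ) | C
true | ( true | false ) | C
true | ( true | false ) | D
true | ( true | false ) | r

[B [B [B [C [D true]]] | [C [D ( [B [B [C [D true]]] | [C [D false]]] )]]] | [C [D r]]]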